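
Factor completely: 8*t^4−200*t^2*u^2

8*t^2*(t+5*u)*(t−5*u)

Every term has a factor of 8*t^2. Then t^2−25*u^2 = (t)² − (5*u)².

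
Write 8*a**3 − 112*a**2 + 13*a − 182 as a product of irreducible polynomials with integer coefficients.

Group as (8*a**3 + 13*a) + (−112*a**2 − 182) = a*(8*a**2 + 13) − 14*(8*a**2 + 13).
Both groups share the factor (8*a**2 + 13).

(a − 14)*(8*a**2 + 13)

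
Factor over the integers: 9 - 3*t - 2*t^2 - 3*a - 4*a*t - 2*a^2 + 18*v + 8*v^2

(4*v - 2*a - 2*t + 3)*(2*v + a + t + 3)

Group: 2*v*(4*v - 2*a - 2*t + 3) + (a + t + 3)*(4*v - 2*a - 2*t + 3); both groups contain (4*v - 2*a - 2*t + 3).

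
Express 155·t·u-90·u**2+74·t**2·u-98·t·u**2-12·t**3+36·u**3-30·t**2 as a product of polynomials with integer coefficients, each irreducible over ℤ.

-(2·t-2·u+5)·(2·t-9·u)·(3·t-2·u)

Group: 3·t·(-4·t**2+22·t·u-10·t-18·u**2+45·u) - 2·u·(-4·t**2+22·t·u-10·t-18·u**2+45·u); both groups contain (-4·t**2+22·t·u-10·t-18·u**2+45·u), so (3·t-2·u) is a factor with cofactor -4·t**2+22·t·u-10·t-18·u**2+45·u.
The cofactor groups again: -4·t**2+22·t·u-10·t-18·u**2+45·u = -2·t·(2·t-9·u) + (2·u-5)·(2·t-9·u); both groups contain (2·t-9·u), giving -(2·t-2·u+5)·(2·t-9·u).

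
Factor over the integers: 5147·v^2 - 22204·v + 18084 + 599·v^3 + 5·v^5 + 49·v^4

(5·v - 6)·(v + 11)·(v - 2)·(v^2 + 2·v + 137)

Trying the rational-root candidates, v = -11 is a root, so (v + 11) is a factor; dividing leaves 5·v^4 - 6·v^3 + 665·v^2 - 2168·v + 1644.
Then v = 2 is a root, giving the factor (v - 2) and quotient 5·v^3 + 4·v^2 + 673·v - 822.
Then v = 6/5 is a root, giving the factor (5·v - 6) and quotient v^2 + 2·v + 137.
The quadratic v^2 + 2·v + 137 has discriminant -544 < 0 and is irreducible over ℤ.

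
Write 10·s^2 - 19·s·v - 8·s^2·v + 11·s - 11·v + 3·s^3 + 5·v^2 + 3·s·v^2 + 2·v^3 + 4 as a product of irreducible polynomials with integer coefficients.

Group: 3·s·(s^2 - 3·s·v + 2·s + 2·v^2 - 3·v + 1) + (v + 4)·(s^2 - 3·s·v + 2·s + 2·v^2 - 3·v + 1); both groups contain (s^2 - 3·s·v + 2·s + 2·v^2 - 3·v + 1), so (3·s + v + 4) is a factor with cofactor s^2 - 3·s·v + 2·s + 2·v^2 - 3·v + 1.
The cofactor groups again: s^2 - 3·s·v + 2·s + 2·v^2 - 3·v + 1 = s·(s - 2·v + 1) + (-v + 1)·(s - 2·v + 1); both groups contain (s - 2·v + 1), giving (s - v + 1)·(s - 2·v + 1).

(3·s + v + 4)·(s - 2·v + 1)·(s - v + 1)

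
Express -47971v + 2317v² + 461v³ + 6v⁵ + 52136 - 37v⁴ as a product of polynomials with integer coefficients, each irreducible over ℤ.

(6v - 7)(v + 8)(v - 7)(v² - 6v + 133)

Among the possible rational roots, v = 7 is a root, giving the factor (v - 7) and quotient 6v⁴ + 5v³ + 496v² + 5789v - 7448.
Then v = 7/6 is a root, so (6v - 7) is a factor; dividing leaves v³ + 2v² + 85v + 1064.
Continuing, v = -8 is a root, giving the factor (v + 8) and quotient v² - 6v + 133.
The quadratic v² - 6v + 133 has discriminant -496 < 0 and is irreducible over ℤ.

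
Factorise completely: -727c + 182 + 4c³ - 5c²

(4c - 1)(c + 13)(c - 14)

Among the possible rational roots, c = 14 is a root, so (c - 14) divides it; the quotient is 4c² + 51c - 13.
The remaining quadratic factors as (c + 13)(4c - 1).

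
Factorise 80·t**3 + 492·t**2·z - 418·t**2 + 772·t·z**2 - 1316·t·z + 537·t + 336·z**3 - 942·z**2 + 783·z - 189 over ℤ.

(2·t + 8·z - 7)·(5·t + 7·z - 3)·(8·t + 6·z - 9)

Group: 8·t·(10·t**2 + 54·t·z - 41·t + 56·z**2 - 73·z + 21) + (6·z - 9)·(10·t**2 + 54·t·z - 41·t + 56·z**2 - 73·z + 21); both groups contain (10·t**2 + 54·t·z - 41·t + 56·z**2 - 73·z + 21), so (8·t + 6·z - 9) is a factor with cofactor 10·t**2 + 54·t·z - 41·t + 56·z**2 - 73·z + 21.
The cofactor groups again: 10·t**2 + 54·t·z - 41·t + 56·z**2 - 73·z + 21 = 2·t·(5·t + 7·z - 3) + (8·z - 7)·(5·t + 7·z - 3); both groups contain (5·t + 7·z - 3), giving (2·t + 8·z - 7)·(5·t + 7·z - 3).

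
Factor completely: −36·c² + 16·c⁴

Factor out 4·c², leaving 4·c² − 9, which is a difference of two squares.

4·c²·(2·c + 3)·(2·c − 3)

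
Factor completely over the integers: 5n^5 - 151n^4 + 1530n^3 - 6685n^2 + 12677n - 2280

(5n - 1)(n - 15)(n - 8)(n^2 - 7n + 19)

Testing divisors of the constant over divisors of the leading coefficient, n = 1/5 is a root, so (5n - 1) is a factor; dividing leaves n^4 - 30n^3 + 300n^2 - 1277n + 2280.
Next, n = 8 is a root, so (n - 8) is a factor; dividing leaves n^3 - 22n^2 + 124n - 285.
Next, n = 15 is a root, so (n - 15) divides it; the quotient is n^2 - 7n + 19.
The quadratic n^2 - 7n + 19 has discriminant -27 < 0 and is irreducible over ℤ.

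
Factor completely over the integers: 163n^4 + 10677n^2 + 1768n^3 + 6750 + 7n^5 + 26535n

(7n + 2)(n + 5)(n + 9)(n^2 + 9n + 75)

By the rational root theorem, n = −2/7 is a root, so (7n + 2) divides it; the quotient is n^4 + 23n^3 + 246n^2 + 1455n + 3375.
Continuing, n = −9 is a root, so (n + 9) divides it; the quotient is n^3 + 14n^2 + 120n + 375.
Next, n = −5 is a root, giving the factor (n + 5) and quotient n^2 + 9n + 75.
The quadratic n^2 + 9n + 75 has discriminant −219 < 0 and is irreducible over ℤ.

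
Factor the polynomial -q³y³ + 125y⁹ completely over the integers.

Pull out the common factor y³, leaving -q³ + 125y⁶.
Recognize a difference of cubes with the parts 5y² and q.

-y³(q - 5y²)(q² + 5qy² + 25y⁴)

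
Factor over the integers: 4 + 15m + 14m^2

Need a pair with product 14·4 = 56 and sum 15: that's 8 and 7.
Split the middle term: 14m^2 + 8m + 7m + 4 = 2m(7m + 4) + (7m + 4).

(2m + 1)(7m + 4)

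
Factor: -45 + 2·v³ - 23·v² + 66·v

Testing divisors of the constant over divisors of the leading coefficient, v = 1 is a root, so (v - 1) is a factor; dividing leaves 2·v² - 21·v + 45.
The remaining quadratic factors as (v - 3)(2·v - 15).

(2·v - 15)·(v - 1)·(v - 3)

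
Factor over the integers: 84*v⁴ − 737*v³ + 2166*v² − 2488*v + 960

(3*v − 8)*(4*v − 5)*(7*v − 6)*(v − 4)

Testing divisors of the constant over divisors of the leading coefficient, v = 4 is a root, so (v − 4) is a factor; dividing leaves 84*v³ − 401*v² + 562*v − 240.
Then v = 5/4 is a root, so (4*v − 5) divides it; the quotient is 21*v² − 74*v + 48.
The remaining quadratic factors as (7*v − 6)(3*v − 8).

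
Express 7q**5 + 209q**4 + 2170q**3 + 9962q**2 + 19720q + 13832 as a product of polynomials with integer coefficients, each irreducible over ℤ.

By the rational root theorem, q = -13/7 is a root, so (7q + 13) is a factor; dividing leaves q**4 + 28q**3 + 258q**2 + 944q + 1064.
Continuing, q = -14 is a root, giving the factor (q + 14) and quotient q**3 + 14q**2 + 62q + 76.
Continuing, q = -2 is a root, giving the factor (q + 2) and quotient q**2 + 12q + 38.
The quadratic q**2 + 12q + 38 has discriminant -8 < 0 and is irreducible over ℤ.

(7q + 13)(q + 14)(q + 2)(q**2 + 12q + 38)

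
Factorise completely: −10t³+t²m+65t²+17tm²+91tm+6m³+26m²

Group: t(−10t²+11tm+65t+6m²+26m) + m(−10t²+11tm+65t+6m²+26m); both groups contain (−10t²+11tm+65t+6m²+26m), so (t+m) is a factor with cofactor −10t²+11tm+65t+6m²+26m.
The cofactor groups again: −10t²+11tm+65t+6m²+26m = −2t(5t+2m) + (3m+13)(5t+2m); both groups contain (5t+2m), giving −(2t−3m−13)(5t+2m).

−(2t−3m−13)(5t+2m)(t+m)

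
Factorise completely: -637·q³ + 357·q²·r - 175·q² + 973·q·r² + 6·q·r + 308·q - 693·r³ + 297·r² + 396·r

-(13·q - 11·r + 11)·(7·q + 9·r)·(7·q - 7·r - 4)

Group: 13·q·(-49·q² - 14·q·r + 28·q + 63·r² + 36·r) + (-11·r + 11)·(-49·q² - 14·q·r + 28·q + 63·r² + 36·r); both groups contain (-49·q² - 14·q·r + 28·q + 63·r² + 36·r), so (13·q - 11·r + 11) is a factor with cofactor -49·q² - 14·q·r + 28·q + 63·r² + 36·r.
The cofactor groups again: -49·q² - 14·q·r + 28·q + 63·r² + 36·r = -7·q·(7·q - 7·r - 4) - 9·r·(7·q - 7·r - 4); both groups contain (7·q - 7·r - 4), giving -(7·q + 9·r)·(7·q - 7·r - 4).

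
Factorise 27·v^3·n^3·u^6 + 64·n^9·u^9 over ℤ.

Every term has a factor of n^3·u^6; factoring it out leaves 27·v^3 + 64·n^6·u^3.
Recognize a sum of cubes with the parts 4·n^2·u and 3·v.

n^3·u^6·(3·v + 4·n^2·u)·(9·v^2 − 12·v·n^2·u + 16·n^4·u^2)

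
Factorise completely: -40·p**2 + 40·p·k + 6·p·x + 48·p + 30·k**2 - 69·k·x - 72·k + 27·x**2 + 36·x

Group: -10·p·(4·p - 6·k + 3·x) + (-5·k + 9·x + 12)·(4·p - 6·k + 3·x); both groups contain (4·p - 6·k + 3·x).

-(4·p - 6·k + 3·x)·(10·p + 5·k - 9·x - 12)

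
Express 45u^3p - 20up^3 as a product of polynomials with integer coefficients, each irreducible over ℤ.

5pu(3u - 2p)(3u + 2p)

Every term has a factor of 5up. Then 9u^2 - 4p^2 = (3u)² − (2p)².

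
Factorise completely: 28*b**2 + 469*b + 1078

7*(4*b + 11)*(b + 14)

Pull out the common factor 7, then factor the remaining trinomial.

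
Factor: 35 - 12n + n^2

Two integers with product 35 and sum -12 are -5 and -7.

(n - 5)(n - 7)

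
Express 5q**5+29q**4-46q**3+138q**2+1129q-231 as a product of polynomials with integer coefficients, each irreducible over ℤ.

(5q-1)(q+3)(q+7)(q**2-4q+11)

Testing divisors of the constant over divisors of the leading coefficient, q = -7 is a root, giving the factor (q+7) and quotient 5q**4-6q**3-4q**2+166q-33.
Continuing, q = -3 is a root, giving the factor (q+3) and quotient 5q**3-21q**2+59q-11.
Then q = 1/5 is a root, giving the factor (5q-1) and quotient q**2-4q+11.
The quadratic q**2-4q+11 has discriminant -28 < 0 and is irreducible over ℤ.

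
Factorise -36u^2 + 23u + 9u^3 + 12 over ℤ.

(3u + 1)(3u - 4)(u - 3)

Among the possible rational roots, u = 4/3 is a root, so (3u - 4) divides it; the quotient is 3u^2 - 8u - 3.
The remaining quadratic factors as (u - 3)(3u + 1).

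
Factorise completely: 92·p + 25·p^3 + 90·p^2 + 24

(5·p + 2)·(5·p + 6)·(p + 2)

Trying the rational-root candidates, p = -6/5 is a root, so (5·p + 6) is a factor; dividing leaves 5·p^2 + 12·p + 4.
The remaining quadratic factors as (5·p + 2)(p + 2).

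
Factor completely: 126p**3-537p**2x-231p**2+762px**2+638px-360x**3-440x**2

(3p-4x)(6p-9x-11)(7p-10x)

Group: 3p(42p**2-123px-77p+90x**2+110x) - 4x(42p**2-123px-77p+90x**2+110x); both groups contain (42p**2-123px-77p+90x**2+110x), so (3p-4x) is a factor with cofactor 42p**2-123px-77p+90x**2+110x.
The cofactor groups again: 42p**2-123px-77p+90x**2+110x = 6p(7p-10x) + (-9x-11)(7p-10x); both groups contain (7p-10x), giving (6p-9x-11)(7p-10x).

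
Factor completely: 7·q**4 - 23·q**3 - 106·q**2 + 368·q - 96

(7·q - 2)·(q + 4)·(q - 3)·(q - 4)

Trying the rational-root candidates, q = 4 is a root, so (q - 4) divides it; the quotient is 7·q**3 + 5·q**2 - 86·q + 24.
Continuing, q = 3 is a root, so (q - 3) divides it; the quotient is 7·q**2 + 26·q - 8.
The remaining quadratic factors as (q + 4)(7·q - 2).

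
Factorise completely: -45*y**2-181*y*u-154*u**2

-(9*y+11*u)*(5*y+14*u)

Group: -9*y*(5*y+14*u) - 11*u*(5*y+14*u); both groups contain (5*y+14*u).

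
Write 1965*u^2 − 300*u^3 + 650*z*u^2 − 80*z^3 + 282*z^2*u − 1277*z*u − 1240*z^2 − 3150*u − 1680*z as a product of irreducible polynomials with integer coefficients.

−(10*z − 4*u + 15)*(z − 5*u + 14)*(8*z + 15*u)

Group: z*(−80*z^2 − 118*z*u − 120*z + 60*u^2 − 225*u) + (−5*u + 14)*(−80*z^2 − 118*z*u − 120*z + 60*u^2 − 225*u); both groups contain (−80*z^2 − 118*z*u − 120*z + 60*u^2 − 225*u), so (z − 5*u + 14) is a factor with cofactor −80*z^2 − 118*z*u − 120*z + 60*u^2 − 225*u.
The cofactor groups again: −80*z^2 − 118*z*u − 120*z + 60*u^2 − 225*u = −10*z*(8*z + 15*u) + (4*u − 15)*(8*z + 15*u); both groups contain (8*z + 15*u), giving −(10*z − 4*u + 15)*(8*z + 15*u).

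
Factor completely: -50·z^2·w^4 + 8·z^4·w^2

Factor out 2·z^2·w^2, leaving 4·z^2 - 25·w^2, which is a difference of two squares.

2·w^2·z^2·(2·z - 5·w)·(2·z + 5·w)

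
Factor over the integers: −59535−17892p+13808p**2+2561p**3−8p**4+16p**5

By the rational root theorem, p = 9/4 is a root, giving the factor (4p−9) and quotient 4p**4+7p**3+656p**2+4928p+6615.
Next, p = −5 is a root, so (p+5) divides it; the quotient is 4p**3−13p**2+721p+1323.
Continuing, p = −7/4 is a root, giving the factor (4p+7) and quotient p**2−5p+189.
The quadratic p**2−5p+189 has discriminant −731 < 0 and is irreducible over ℤ.

(4p+7)(4p−9)(p+5)(p**2−5p+189)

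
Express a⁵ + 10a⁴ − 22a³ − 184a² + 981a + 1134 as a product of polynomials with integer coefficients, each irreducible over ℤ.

Testing divisors of the constant over divisors of the leading coefficient, a = −1 is a root, so (a + 1) is a factor; dividing leaves a⁴ + 9a³ − 31a² − 153a + 1134.
Continuing, a = −7 is a root, so (a + 7) is a factor; dividing leaves a³ + 2a² − 45a + 162.
Then a = −9 is a root, so (a + 9) is a factor; dividing leaves a² − 7a + 18.
The quadratic a² − 7a + 18 has discriminant −23 < 0 and is irreducible over ℤ.

(a + 1)(a + 7)(a + 9)(a² − 7a + 18)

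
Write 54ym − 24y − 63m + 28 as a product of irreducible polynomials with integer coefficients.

(6y − 7)(9m − 4)

Group as (54ym − 24y) + (−63m + 28) = 6y(9m − 4) − 7(9m − 4).
Both groups share the factor (9m − 4).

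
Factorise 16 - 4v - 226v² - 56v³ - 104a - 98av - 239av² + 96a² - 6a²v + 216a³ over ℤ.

(4a + v + 4)(6a - 7v - 2)(9a + 8v - 2)

Group: 6a(36a² + 41av + 28a + 8v² + 30v - 8) + (-7v - 2)(36a² + 41av + 28a + 8v² + 30v - 8); both groups contain (36a² + 41av + 28a + 8v² + 30v - 8), so (6a - 7v - 2) is a factor with cofactor 36a² + 41av + 28a + 8v² + 30v - 8.
The cofactor groups again: 36a² + 41av + 28a + 8v² + 30v - 8 = 9a(4a + v + 4) + (8v - 2)(4a + v + 4); both groups contain (4a + v + 4), giving (9a + 8v - 2)(4a + v + 4).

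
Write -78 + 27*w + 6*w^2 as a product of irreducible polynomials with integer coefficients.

3*(2*w + 13)*(w - 2)

Pull out the common factor 3, then factor the remaining trinomial.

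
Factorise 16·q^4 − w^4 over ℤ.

(2·q + w)·(2·q − w)·(4·q^2 + w^2)

Write as (4·q^2)² − (w^2)², then factor 4·q^2 − w^2 once more.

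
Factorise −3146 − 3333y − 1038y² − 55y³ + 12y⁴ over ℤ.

By the rational root theorem, y = −11/3 is a root, so (3y + 11) divides it; the quotient is 4y³ − 33y² − 225y − 286.
Then y = −11/4 is a root, giving the factor (4y + 11) and quotient y² − 11y − 26.
The remaining quadratic factors as (y − 13)(y + 2).

(3y + 11)(4y + 11)(y + 2)(y − 13)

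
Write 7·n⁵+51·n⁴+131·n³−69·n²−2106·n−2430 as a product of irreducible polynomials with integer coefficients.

Among the possible rational roots, n = −9/7 is a root, so (7·n+9) is a factor; dividing leaves n⁴+6·n³+11·n²−24·n−270.
Next, n = 3 is a root, giving the factor (n−3) and quotient n³+9·n²+38·n+90.
Continuing, n = −5 is a root, so (n+5) divides it; the quotient is n²+4·n+18.
The quadratic n²+4·n+18 has discriminant −56 < 0 and is irreducible over ℤ.

(7·n+9)·(n+5)·(n−3)·(n²+4·n+18)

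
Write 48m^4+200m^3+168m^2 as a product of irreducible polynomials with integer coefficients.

Pull out the common factor 8m^2, then factor the remaining trinomial.

8m^2(6m+7)(m+3)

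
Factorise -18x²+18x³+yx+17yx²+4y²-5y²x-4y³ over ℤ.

Group: y(-4y²-yx+18x²) + (x-1)(-4y²-yx+18x²); both groups contain (-4y²-yx+18x²), so (y+x-1) is a factor with cofactor -4y²-yx+18x².
The cofactor groups again: -4y²-yx+18x² = -y(4y+9x) + 2x(4y+9x); both groups contain (4y+9x), giving -(y-2x)(4y+9x).

-(y-2x)(4y+9x)(y+x-1)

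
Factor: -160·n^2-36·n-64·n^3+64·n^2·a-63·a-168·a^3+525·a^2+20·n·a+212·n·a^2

-(4·n-3·a+9)·(4·n-8·a+1)·(4·n+7·a)

Group: 4·n·(-16·n^2+4·n·a-4·n+56·a^2-7·a) + (-3·a+9)·(-16·n^2+4·n·a-4·n+56·a^2-7·a); both groups contain (-16·n^2+4·n·a-4·n+56·a^2-7·a), so (4·n-3·a+9) is a factor with cofactor -16·n^2+4·n·a-4·n+56·a^2-7·a.
The cofactor groups again: -16·n^2+4·n·a-4·n+56·a^2-7·a = -4·n·(4·n-8·a+1) - 7·a·(4·n-8·a+1); both groups contain (4·n-8·a+1), giving -(4·n+7·a)·(4·n-8·a+1).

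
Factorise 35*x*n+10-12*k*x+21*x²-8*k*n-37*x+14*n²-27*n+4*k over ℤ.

-(3*x+2*n-1)*(4*k-7*x-7*n+10)

Group: -3*x*(4*k-7*x-7*n+10) + (-2*n+1)*(4*k-7*x-7*n+10); both groups contain (4*k-7*x-7*n+10).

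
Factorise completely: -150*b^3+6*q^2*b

Pull out the common factor 6*b; q^2-25*b^2 is a difference of squares.

6*b*(q-5*b)*(q+5*b)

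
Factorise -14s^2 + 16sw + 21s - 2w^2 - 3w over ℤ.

-(2s - 2w - 3)(7s - w)

Group: -2s(7s - w) + (2w + 3)(7s - w); both groups contain (7s - w).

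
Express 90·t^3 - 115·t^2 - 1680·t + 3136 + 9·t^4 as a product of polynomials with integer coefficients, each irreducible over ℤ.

Testing divisors of the constant over divisors of the leading coefficient, t = 7/3 is a root, giving the factor (3·t - 7) and quotient 3·t^3 + 37·t^2 + 48·t - 448.
Continuing, t = -8 is a root, giving the factor (t + 8) and quotient 3·t^2 + 13·t - 56.
The remaining quadratic factors as (3·t - 8)(t + 7).

(3·t - 7)·(3·t - 8)·(t + 7)·(t + 8)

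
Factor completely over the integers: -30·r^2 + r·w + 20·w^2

Group: -5·r·(6·r - 5·w) - 4·w·(6·r - 5·w); both groups contain (6·r - 5·w).

-(5·r + 4·w)·(6·r - 5·w)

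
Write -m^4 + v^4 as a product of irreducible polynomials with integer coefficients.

(v - m)(v + m)(v^2 + m^2)

(v)⁴ − (m)⁴ = ((v)² − (m)²)((v)² + (m)²); the first factor splits again, the second (v^2 + m^2) is irreducible.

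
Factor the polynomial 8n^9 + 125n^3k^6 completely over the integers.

n^3(2n^2 + 5k^2)(4n^4 - 10n^2k^2 + 25k^4)

Factor out n^3 first: what remains is 8n^6 + 125k^6.
Recognize a sum of cubes with the parts 2n^2 and 5k^2.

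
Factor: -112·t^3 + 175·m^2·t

Every term has a factor of 7·t. Then 25·m^2 - 16·t^2 = (5·m)² − (4·t)².

7·t·(5·m + 4·t)·(5·m - 4·t)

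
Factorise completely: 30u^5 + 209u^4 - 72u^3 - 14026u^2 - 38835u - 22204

Among the possible rational roots, u = -13/6 is a root, so (6u + 13) is a factor; dividing leaves 5u^4 + 24u^3 - 64u^2 - 2199u - 1708.
Continuing, u = 7 is a root, giving the factor (u - 7) and quotient 5u^3 + 59u^2 + 349u + 244.
Next, u = -4/5 is a root, giving the factor (5u + 4) and quotient u^2 + 11u + 61.
The quadratic u^2 + 11u + 61 has discriminant -123 < 0 and is irreducible over ℤ.

(5u + 4)(6u + 13)(u - 7)(u^2 + 11u + 61)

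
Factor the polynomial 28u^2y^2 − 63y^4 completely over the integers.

7y^2(2u + 3y)(2u − 3y)

Pull out the common factor 7y^2; 4u^2 − 9y^2 is a difference of squares.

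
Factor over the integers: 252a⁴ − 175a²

7a²(6a + 5)(6a − 5)

Factor out 7a², leaving 36a² − 25, which is a difference of two squares.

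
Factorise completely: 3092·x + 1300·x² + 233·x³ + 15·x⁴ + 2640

Testing divisors of the constant over divisors of the leading coefficient, x = -6 is a root, so (x + 6) is a factor; dividing leaves 15·x³ + 143·x² + 442·x + 440.
Then x = -4 is a root, so (x + 4) is a factor; dividing leaves 15·x² + 83·x + 110.
The remaining quadratic factors as (3·x + 10)(5·x + 11).

(3·x + 10)·(5·x + 11)·(x + 4)·(x + 6)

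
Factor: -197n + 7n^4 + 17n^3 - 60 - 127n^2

(7n + 3)(n + 1)(n + 5)(n - 4)

Among the possible rational roots, n = -3/7 is a root, giving the factor (7n + 3) and quotient n^3 + 2n^2 - 19n - 20.
Continuing, n = 4 is a root, so (n - 4) is a factor; dividing leaves n^2 + 6n + 5.
The remaining quadratic factors as (n + 1)(n + 5).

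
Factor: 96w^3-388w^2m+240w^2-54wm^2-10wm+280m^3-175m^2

Group: 8w(12w^2-38wm+30w-40m^2+25m) - 7m(12w^2-38wm+30w-40m^2+25m); both groups contain (12w^2-38wm+30w-40m^2+25m), so (8w-7m) is a factor with cofactor 12w^2-38wm+30w-40m^2+25m.
The cofactor groups again: 12w^2-38wm+30w-40m^2+25m = 6w(2w-8m+5) + 5m(2w-8m+5); both groups contain (2w-8m+5), giving (6w+5m)(2w-8m+5).

(8w-7m)(2w-8m+5)(6w+5m)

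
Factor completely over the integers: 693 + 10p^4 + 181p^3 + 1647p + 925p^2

By the rational root theorem, p = -7/2 is a root, so (2p + 7) divides it; the quotient is 5p^3 + 73p^2 + 207p + 99.
Next, p = -11 is a root, giving the factor (p + 11) and quotient 5p^2 + 18p + 9.
The remaining quadratic factors as (p + 3)(5p + 3).

(2p + 7)(5p + 3)(p + 11)(p + 3)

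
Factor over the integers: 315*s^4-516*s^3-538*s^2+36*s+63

Among the possible rational roots, s = 7/3 is a root, so (3*s-7) divides it; the quotient is 105*s^3+73*s^2-9*s-9.
Continuing, s = -3/5 is a root, so (5*s+3) is a factor; dividing leaves 21*s^2+2*s-3.
The remaining quadratic factors as (7*s+3)(3*s-1).

(3*s-1)*(3*s-7)*(5*s+3)*(7*s+3)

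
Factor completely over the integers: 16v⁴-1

(2v+1)(2v-1)(4v²+1)

Write as (4v²)² − (1)², then factor 4v²-1 once more.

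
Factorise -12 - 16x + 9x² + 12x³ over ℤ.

(4x + 3)(3x² - 4)

Group as (12x³ - 16x) + (9x² - 12) = 4x(3x² - 4) + 3(3x² - 4).
Both groups share the factor (3x² - 4).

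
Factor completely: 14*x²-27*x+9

(2*x-3)*(7*x-3)

Need a pair with product 14·9 = 126 and sum -27: that's -21 and -6.
Split the middle term: 14*x²-21*x - 6*x+9 = 7*x*(2*x-3) - 3*(2*x-3).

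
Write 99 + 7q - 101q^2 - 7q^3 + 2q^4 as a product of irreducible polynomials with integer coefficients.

Among the possible rational roots, q = 9 is a root, so (q - 9) is a factor; dividing leaves 2q^3 + 11q^2 - 2q - 11.
Continuing, q = -11/2 is a root, so (2q + 11) divides it; the quotient is q^2 - 1.
The remaining quadratic factors as (q - 1)(q + 1).

(2q + 11)(q + 1)(q - 1)(q - 9)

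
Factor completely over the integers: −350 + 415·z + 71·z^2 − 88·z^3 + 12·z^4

(2·z − 7)·(6·z − 5)·(z + 2)·(z − 5)

Testing divisors of the constant over divisors of the leading coefficient, z = −2 is a root, so (z + 2) is a factor; dividing leaves 12·z^3 − 112·z^2 + 295·z − 175.
Next, z = 7/2 is a root, so (2·z − 7) divides it; the quotient is 6·z^2 − 35·z + 25.
The remaining quadratic factors as (z − 5)(6·z − 5).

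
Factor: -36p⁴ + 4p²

Factor out 4p² first: what remains is -9p² + 1.
Recognize a difference of squares with the parts 1 and 3p.

-4p²(3p + 1)(3p - 1)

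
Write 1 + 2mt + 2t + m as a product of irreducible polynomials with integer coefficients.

(2t + 1)(m + 1)

Group as (2mt + m) + (2t + 1) = m(2t + 1) + (2t + 1).
Both groups share the factor (2t + 1).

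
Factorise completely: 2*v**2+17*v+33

(2*v+11)*(v+3)

Need a pair with product 2·33 = 66 and sum 17: that's 11 and 6.
Split the middle term: 2*v**2+11*v + 6*v+33 = v*(2*v+11) + 3*(2*v+11).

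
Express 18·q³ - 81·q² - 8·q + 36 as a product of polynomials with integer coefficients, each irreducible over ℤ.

Group as (18·q³ - 8·q) + (-81·q² + 36) = 2·q·(9·q² - 4) - 9·(9·q² - 4).
Both groups share the factor (9·q² - 4).

(2·q - 9)·(3·q + 2)·(3·q - 2)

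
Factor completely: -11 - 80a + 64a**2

Need a pair with product 64·(-11) = -704 and sum -80: that's -88 and 8.
Split the middle term: 64a**2 - 88a + 8a - 11 = 8a(8a - 11) + (8a - 11).

(8a + 1)(8a - 11)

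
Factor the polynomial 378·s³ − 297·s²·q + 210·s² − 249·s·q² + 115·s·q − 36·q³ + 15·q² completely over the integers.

Group: 14·s·(27·s² − 27·s·q + 15·s − 12·q² + 5·q) + 3·q·(27·s² − 27·s·q + 15·s − 12·q² + 5·q); both groups contain (27·s² − 27·s·q + 15·s − 12·q² + 5·q), so (14·s + 3·q) is a factor with cofactor 27·s² − 27·s·q + 15·s − 12·q² + 5·q.
The cofactor groups again: 27·s² − 27·s·q + 15·s − 12·q² + 5·q = 3·s·(9·s − 12·q + 5) + q·(9·s − 12·q + 5); both groups contain (9·s − 12·q + 5), giving (3·s + q)·(9·s − 12·q + 5).

(9·s − 12·q + 5)·(14·s + 3·q)·(3·s + q)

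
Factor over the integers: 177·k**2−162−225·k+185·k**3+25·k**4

(5·k+3)·(5·k+9)·(k+6)·(k−1)

Among the possible rational roots, k = −9/5 is a root, so (5·k+9) divides it; the quotient is 5·k**3+28·k**2−15·k−18.
Next, k = −6 is a root, so (k+6) is a factor; dividing leaves 5·k**2−2·k−3.
The remaining quadratic factors as (5·k+3)(k−1).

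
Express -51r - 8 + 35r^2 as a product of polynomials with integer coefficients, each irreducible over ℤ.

Need a pair with product 35·(-8) = -280 and sum -51: that's -56 and 5.
Split the middle term: 35r^2 - 56r + 5r - 8 = 7r(5r - 8) + (5r - 8).

(5r - 8)(7r + 1)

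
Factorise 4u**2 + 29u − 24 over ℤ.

(4u − 3)(u + 8)

Need a pair with product 4·(−24) = −96 and sum 29: that's −3 and 32.
Split the middle term: 4u**2 − 3u + 32u − 24 = u(4u − 3) + 8(4u − 3).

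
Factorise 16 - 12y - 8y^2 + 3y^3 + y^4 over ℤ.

(y + 2)(y + 4)(y - 1)(y - 2)

Among the possible rational roots, y = -2 is a root, giving the factor (y + 2) and quotient y^3 + y^2 - 10y + 8.
Continuing, y = 1 is a root, so (y - 1) divides it; the quotient is y^2 + 2y - 8.
The remaining quadratic factors as (y - 2)(y + 4).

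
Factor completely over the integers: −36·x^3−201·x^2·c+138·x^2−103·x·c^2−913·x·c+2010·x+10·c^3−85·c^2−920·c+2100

−(12·x−c+14)·(3·x+2·c+15)·(x+5·c−10)

Group: 3·x·(−12·x^2−59·x·c+106·x+5·c^2−80·c+140) + (2·c+15)·(−12·x^2−59·x·c+106·x+5·c^2−80·c+140); both groups contain (−12·x^2−59·x·c+106·x+5·c^2−80·c+140), so (3·x+2·c+15) is a factor with cofactor −12·x^2−59·x·c+106·x+5·c^2−80·c+140.
The cofactor groups again: −12·x^2−59·x·c+106·x+5·c^2−80·c+140 = −12·x·(x+5·c−10) + (c−14)·(x+5·c−10); both groups contain (x+5·c−10), giving −(12·x−c+14)·(x+5·c−10).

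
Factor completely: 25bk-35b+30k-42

Group as (25bk-35b) + (30k-42) = 5b(5k-7) + 6(5k-7).
Both groups share the factor (5k-7).

(5b+6)(5k-7)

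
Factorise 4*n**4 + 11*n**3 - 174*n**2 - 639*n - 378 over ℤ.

Testing divisors of the constant over divisors of the leading coefficient, n = -6 is a root, so (n + 6) is a factor; dividing leaves 4*n**3 - 13*n**2 - 96*n - 63.
Next, n = 7 is a root, so (n - 7) divides it; the quotient is 4*n**2 + 15*n + 9.
The remaining quadratic factors as (4*n + 3)(n + 3).

(4*n + 3)*(n + 3)*(n + 6)*(n - 7)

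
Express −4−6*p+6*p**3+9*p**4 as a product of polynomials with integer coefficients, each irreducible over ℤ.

(3*p+2)*(3*p**3−2)

Group as (9*p**4−6*p) + (6*p**3−4) = 3*p*(3*p**3−2) + 2*(3*p**3−2).
Both groups share the factor (3*p**3−2).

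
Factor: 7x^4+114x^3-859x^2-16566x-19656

(7x+9)(x+13)(x+14)(x-12)

Among the possible rational roots, x = -14 is a root, so (x+14) is a factor; dividing leaves 7x^3+16x^2-1083x-1404.
Continuing, x = 12 is a root, giving the factor (x-12) and quotient 7x^2+100x+117.
The remaining quadratic factors as (7x+9)(x+13).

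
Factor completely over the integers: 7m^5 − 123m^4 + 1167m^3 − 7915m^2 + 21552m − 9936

(7m − 4)(m − 4)(m − 9)(m^2 − 4m + 69)

Trying the rational-root candidates, m = 4/7 is a root, giving the factor (7m − 4) and quotient m^4 − 17m^3 + 157m^2 − 1041m + 2484.
Next, m = 9 is a root, so (m − 9) is a factor; dividing leaves m^3 − 8m^2 + 85m − 276.
Next, m = 4 is a root, so (m − 4) is a factor; dividing leaves m^2 − 4m + 69.
The quadratic m^2 − 4m + 69 has discriminant −260 < 0 and is irreducible over ℤ.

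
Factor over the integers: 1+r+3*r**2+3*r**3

(r+1)*(3*r**2+1)

Group as (3*r**3+r) + (3*r**2+1) = r*(3*r**2+1) + (3*r**2+1).
Both groups share the factor (3*r**2+1).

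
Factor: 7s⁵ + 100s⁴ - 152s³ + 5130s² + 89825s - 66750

By the rational root theorem, s = -15 is a root, so (s + 15) divides it; the quotient is 7s⁴ - 5s³ - 77s² + 6285s - 4450.
Next, s = -10 is a root, giving the factor (s + 10) and quotient 7s³ - 75s² + 673s - 445.
Continuing, s = 5/7 is a root, so (7s - 5) is a factor; dividing leaves s² - 10s + 89.
The quadratic s² - 10s + 89 has discriminant -256 < 0 and is irreducible over ℤ.

(7s - 5)(s + 10)(s + 15)(s² - 10s + 89)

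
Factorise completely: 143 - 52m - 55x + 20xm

(4m - 11)(5x - 13)

Group as (20xm - 55x) + (-52m + 143) = 5x(4m - 11) - 13(4m - 11).
Both groups share the factor (4m - 11).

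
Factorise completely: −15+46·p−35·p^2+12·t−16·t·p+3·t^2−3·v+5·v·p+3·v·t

Group: 3·t·(v+t−7·p+5) + (5·p−3)·(v+t−7·p+5); both groups contain (v+t−7·p+5).

(v+t−7·p+5)·(3·t+5·p−3)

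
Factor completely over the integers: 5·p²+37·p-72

(5·p-8)·(p+9)

Need a pair with product 5·(-72) = -360 and sum 37: that's -8 and 45.
Split the middle term: 5·p²-8·p + 45·p-72 = p·(5·p-8) + 9·(5·p-8).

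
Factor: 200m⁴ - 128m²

8m²(5m + 4)(5m - 4)

Pull out the common factor 8m²; 25m² - 16 is a difference of squares.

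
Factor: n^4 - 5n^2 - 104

(n^2 + 8)(n^2 - 13)

Substitute u = n^2 to get a quadratic in u, then factor.
n^2 + 8 is irreducible over ℤ (always positive, so no real roots).
n^2 - 13 is irreducible over ℤ (13 is not a perfect square).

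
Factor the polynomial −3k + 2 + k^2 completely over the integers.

(k − 1)(k − 2)

Two integers with product 2 and sum −3 are −2 and −1.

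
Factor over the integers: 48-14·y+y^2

Two integers with product 48 and sum -14 are -6 and -8.

(y-6)·(y-8)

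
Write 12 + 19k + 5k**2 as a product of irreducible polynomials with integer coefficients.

(5k + 4)(k + 3)

Need a pair with product 5·12 = 60 and sum 19: that's 4 and 15.
Split the middle term: 5k**2 + 4k + 15k + 12 = k(5k + 4) + 3(5k + 4).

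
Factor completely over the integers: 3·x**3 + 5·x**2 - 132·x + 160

(3·x - 4)·(x + 8)·(x - 5)

Among the possible rational roots, x = 5 is a root, giving the factor (x - 5) and quotient 3·x**2 + 20·x - 32.
The remaining quadratic factors as (3·x - 4)(x + 8).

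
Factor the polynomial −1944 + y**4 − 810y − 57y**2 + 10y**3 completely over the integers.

Trying the rational-root candidates, y = 9 is a root, so (y − 9) divides it; the quotient is y**3 + 19y**2 + 114y + 216.
Continuing, y = −6 is a root, so (y + 6) divides it; the quotient is y**2 + 13y + 36.
The remaining quadratic factors as (y + 4)(y + 9).

(y + 4)(y + 6)(y + 9)(y − 9)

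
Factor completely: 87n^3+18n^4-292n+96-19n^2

(2n-3)(3n+8)(3n-1)(n+4)

By the rational root theorem, n = 1/3 is a root, so (3n-1) divides it; the quotient is 6n^3+31n^2+4n-96.
Then n = -4 is a root, giving the factor (n+4) and quotient 6n^2+7n-24.
The remaining quadratic factors as (2n-3)(3n+8).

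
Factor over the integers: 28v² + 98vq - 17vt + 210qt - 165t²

Group: 7v(4v + 14q - 11t) + 15t(4v + 14q - 11t); both groups contain (4v + 14q - 11t).

(4v + 14q - 11t)(7v + 15t)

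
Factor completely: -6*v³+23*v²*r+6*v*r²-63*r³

Group: v*(-6*v²+5*v*r+21*r²) - 3*r*(-6*v²+5*v*r+21*r²); both groups contain (-6*v²+5*v*r+21*r²), so (v-3*r) is a factor with cofactor -6*v²+5*v*r+21*r².
The cofactor groups again: -6*v²+5*v*r+21*r² = -2*v*(3*v-7*r) - 3*r*(3*v-7*r); both groups contain (3*v-7*r), giving -(2*v+3*r)*(3*v-7*r).

-(v-3*r)*(3*v-7*r)*(2*v+3*r)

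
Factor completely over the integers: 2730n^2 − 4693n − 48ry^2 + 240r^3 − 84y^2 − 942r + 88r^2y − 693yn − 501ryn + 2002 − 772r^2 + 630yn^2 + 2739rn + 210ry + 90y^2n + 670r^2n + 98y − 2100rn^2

(8r − 15n + 14)(10r − 3y − 13)(3r + 2y + 14n − 11)

Group: 8r(30r^2 + 11ry + 140rn − 149r − 6y^2 − 42yn + 7y − 182n + 143) + (−15n + 14)(30r^2 + 11ry + 140rn − 149r − 6y^2 − 42yn + 7y − 182n + 143); both groups contain (30r^2 + 11ry + 140rn − 149r − 6y^2 − 42yn + 7y − 182n + 143), so (8r − 15n + 14) is a factor with cofactor 30r^2 + 11ry + 140rn − 149r − 6y^2 − 42yn + 7y − 182n + 143.
The cofactor groups again: 30r^2 + 11ry + 140rn − 149r − 6y^2 − 42yn + 7y − 182n + 143 = 10r(3r + 2y + 14n − 11) + (−3y − 13)(3r + 2y + 14n − 11); both groups contain (3r + 2y + 14n − 11), giving (10r − 3y − 13)(3r + 2y + 14n − 11).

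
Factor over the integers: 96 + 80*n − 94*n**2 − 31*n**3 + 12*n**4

Testing divisors of the constant over divisors of the leading coefficient, n = 4 is a root, so (n − 4) is a factor; dividing leaves 12*n**3 + 17*n**2 − 26*n − 24.
Continuing, n = 4/3 is a root, so (3*n − 4) divides it; the quotient is 4*n**2 + 11*n + 6.
The remaining quadratic factors as (n + 2)(4*n + 3).

(3*n − 4)*(4*n + 3)*(n + 2)*(n − 4)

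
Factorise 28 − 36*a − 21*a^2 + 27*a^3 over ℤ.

(9*a − 7)*(3*a^2 − 4)

Group as (27*a^3 − 36*a) + (−21*a^2 + 28) = 9*a*(3*a^2 − 4) − 7*(3*a^2 − 4).
Both groups share the factor (3*a^2 − 4).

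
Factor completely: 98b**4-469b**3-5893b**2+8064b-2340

Trying the rational-root candidates, b = 3/7 is a root, so (7b-3) divides it; the quotient is 14b**3-61b**2-868b+780.
Continuing, b = 10 is a root, so (b-10) divides it; the quotient is 14b**2+79b-78.
The remaining quadratic factors as (2b+13)(7b-6).

(2b+13)(7b-3)(7b-6)(b-10)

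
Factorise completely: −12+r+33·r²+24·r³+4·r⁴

Among the possible rational roots, r = −3/2 is a root, so (2·r+3) is a factor; dividing leaves 2·r³+9·r²+3·r−4.
Next, r = −1 is a root, so (r+1) divides it; the quotient is 2·r²+7·r−4.
The remaining quadratic factors as (2·r−1)(r+4).

(2·r+3)·(2·r−1)·(r+1)·(r+4)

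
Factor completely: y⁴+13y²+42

(y²+6)(y²+7)

Substitute u = y² to get a quadratic in u, then factor.
y²+6 is irreducible over ℤ (always positive, so no real roots).
y²+7 is irreducible over ℤ (always positive, so no real roots).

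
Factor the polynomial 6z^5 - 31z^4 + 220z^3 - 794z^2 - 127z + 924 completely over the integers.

(6z - 7)(z + 1)(z - 4)(z^2 - z + 33)

Testing divisors of the constant over divisors of the leading coefficient, z = 7/6 is a root, so (6z - 7) is a factor; dividing leaves z^4 - 4z^3 + 32z^2 - 95z - 132.
Next, z = -1 is a root, so (z + 1) divides it; the quotient is z^3 - 5z^2 + 37z - 132.
Next, z = 4 is a root, so (z - 4) divides it; the quotient is z^2 - z + 33.
The quadratic z^2 - z + 33 has discriminant -131 < 0 and is irreducible over ℤ.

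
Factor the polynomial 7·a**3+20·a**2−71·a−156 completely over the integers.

(7·a+13)·(a+4)·(a−3)

Trying the rational-root candidates, a = −13/7 is a root, giving the factor (7·a+13) and quotient a**2+a−12.
The remaining quadratic factors as (a−3)(a+4).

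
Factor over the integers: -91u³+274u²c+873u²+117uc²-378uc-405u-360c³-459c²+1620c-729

Group: u(-91u²+uc+54u+120c²-207c+81) + (-3c-9)(-91u²+uc+54u+120c²-207c+81); both groups contain (-91u²+uc+54u+120c²-207c+81), so (u-3c-9) is a factor with cofactor -91u²+uc+54u+120c²-207c+81.
The cofactor groups again: -91u²+uc+54u+120c²-207c+81 = -7u(13u-15c+9) + (-8c+9)(13u-15c+9); both groups contain (13u-15c+9), giving -(7u+8c-9)(13u-15c+9).

-(13u-15c+9)(u-3c-9)(7u+8c-9)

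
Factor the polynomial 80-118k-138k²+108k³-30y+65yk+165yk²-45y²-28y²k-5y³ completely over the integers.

Group: 5y(-y²-5yk-10y+36k²+14k-16) + (3k-5)(-y²-5yk-10y+36k²+14k-16); both groups contain (-y²-5yk-10y+36k²+14k-16), so (5y+3k-5) is a factor with cofactor -y²-5yk-10y+36k²+14k-16.
The cofactor groups again: -y²-5yk-10y+36k²+14k-16 = -y(y-4k+2) + (-9k-8)(y-4k+2); both groups contain (y-4k+2), giving -(y+9k+8)(y-4k+2).

-(y-4k+2)(5y+3k-5)(y+9k+8)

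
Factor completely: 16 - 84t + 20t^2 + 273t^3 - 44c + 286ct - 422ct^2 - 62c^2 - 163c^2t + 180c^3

(4c - 7t + 2)(5c - 3t - 2)(9c + 13t - 4)

Group: 5c(36c^2 - 11ct + 2c - 91t^2 + 54t - 8) + (-3t - 2)(36c^2 - 11ct + 2c - 91t^2 + 54t - 8); both groups contain (36c^2 - 11ct + 2c - 91t^2 + 54t - 8), so (5c - 3t - 2) is a factor with cofactor 36c^2 - 11ct + 2c - 91t^2 + 54t - 8.
The cofactor groups again: 36c^2 - 11ct + 2c - 91t^2 + 54t - 8 = 9c(4c - 7t + 2) + (13t - 4)(4c - 7t + 2); both groups contain (4c - 7t + 2), giving (9c + 13t - 4)(4c - 7t + 2).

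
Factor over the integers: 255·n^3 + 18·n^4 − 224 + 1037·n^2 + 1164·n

(3·n + 7)·(6·n − 1)·(n + 4)·(n + 8)

Testing divisors of the constant over divisors of the leading coefficient, n = −8 is a root, giving the factor (n + 8) and quotient 18·n^3 + 111·n^2 + 149·n − 28.
Then n = −7/3 is a root, so (3·n + 7) is a factor; dividing leaves 6·n^2 + 23·n − 4.
The remaining quadratic factors as (n + 4)(6·n − 1).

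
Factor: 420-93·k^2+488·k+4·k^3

(4·k+3)·(k-10)·(k-14)

Testing divisors of the constant over divisors of the leading coefficient, k = 10 is a root, giving the factor (k-10) and quotient 4·k^2-53·k-42.
The remaining quadratic factors as (4·k+3)(k-14).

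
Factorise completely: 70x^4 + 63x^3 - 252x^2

7x^2(2x - 3)(5x + 12)

Pull out the common factor 7x^2, then factor the remaining trinomial.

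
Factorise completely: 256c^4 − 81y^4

(4c + 3y)(4c − 3y)(16c^2 + 9y^2)

Write as (16c^2)² − (9y^2)², then factor 16c^2 − 9y^2 once more.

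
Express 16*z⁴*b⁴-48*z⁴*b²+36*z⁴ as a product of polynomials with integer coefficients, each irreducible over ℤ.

4*z⁴*(2*b²-3)²

Pull out the common factor 4*z⁴, leaving 4*b⁴-12*b²+9.
Recognize a perfect-square trinomial with the parts 2*b² and 3.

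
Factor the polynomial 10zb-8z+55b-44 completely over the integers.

Group as (10zb-8z) + (55b-44) = 2z(5b-4) + 11(5b-4).
Both groups share the factor (5b-4).

(2z+11)(5b-4)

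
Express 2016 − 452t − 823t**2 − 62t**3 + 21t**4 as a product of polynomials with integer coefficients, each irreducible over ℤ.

(3t + 7)(7t − 9)(t + 4)(t − 8)

Testing divisors of the constant over divisors of the leading coefficient, t = −4 is a root, giving the factor (t + 4) and quotient 21t**3 − 146t**2 − 239t + 504.
Next, t = 9/7 is a root, giving the factor (7t − 9) and quotient 3t**2 − 17t − 56.
The remaining quadratic factors as (3t + 7)(t − 8).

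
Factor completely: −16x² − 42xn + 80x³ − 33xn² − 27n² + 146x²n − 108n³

Group: 2x(40x² + 13xn − 8x − 36n² − 9n) + 3n(40x² + 13xn − 8x − 36n² − 9n); both groups contain (40x² + 13xn − 8x − 36n² − 9n), so (2x + 3n) is a factor with cofactor 40x² + 13xn − 8x − 36n² − 9n.
The cofactor groups again: 40x² + 13xn − 8x − 36n² − 9n = 5x(8x + 9n) + (−4n − 1)(8x + 9n); both groups contain (8x + 9n), giving (5x − 4n − 1)(8x + 9n).

(5x − 4n − 1)(2x + 3n)(8x + 9n)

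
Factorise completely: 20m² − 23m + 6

(4m − 3)(5m − 2)

Need a pair with product 20·6 = 120 and sum −23: that's −8 and −15.
Split the middle term: 20m² − 8m − 15m + 6 = 4m(5m − 2) − 3(5m − 2).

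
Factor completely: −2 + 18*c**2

2*(3*c + 1)*(3*c − 1)

Factor out 2, leaving 9*c**2 − 1, which is a difference of two squares.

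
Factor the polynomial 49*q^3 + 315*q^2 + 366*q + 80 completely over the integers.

(7*q + 2)*(7*q + 8)*(q + 5)

Testing divisors of the constant over divisors of the leading coefficient, q = −8/7 is a root, giving the factor (7*q + 8) and quotient 7*q^2 + 37*q + 10.
The remaining quadratic factors as (7*q + 2)(q + 5).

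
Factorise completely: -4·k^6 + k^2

Factor out k^2 first: what remains is -4·k^4 + 1.
Recognize a difference of squares with the parts 1 and 2·k^2.

-k^2·(2·k^2 + 1)·(2·k^2 - 1)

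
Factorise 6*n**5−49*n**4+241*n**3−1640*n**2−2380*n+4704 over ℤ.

By the rational root theorem, n = 7/6 is a root, giving the factor (6*n−7) and quotient n**4−7*n**3+32*n**2−236*n−672.
Then n = 8 is a root, so (n−8) is a factor; dividing leaves n**3+n**2+40*n+84.
Next, n = −2 is a root, giving the factor (n+2) and quotient n**2−n+42.
The quadratic n**2−n+42 has discriminant −167 < 0 and is irreducible over ℤ.

(6*n−7)*(n+2)*(n−8)*(n**2−n+42)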